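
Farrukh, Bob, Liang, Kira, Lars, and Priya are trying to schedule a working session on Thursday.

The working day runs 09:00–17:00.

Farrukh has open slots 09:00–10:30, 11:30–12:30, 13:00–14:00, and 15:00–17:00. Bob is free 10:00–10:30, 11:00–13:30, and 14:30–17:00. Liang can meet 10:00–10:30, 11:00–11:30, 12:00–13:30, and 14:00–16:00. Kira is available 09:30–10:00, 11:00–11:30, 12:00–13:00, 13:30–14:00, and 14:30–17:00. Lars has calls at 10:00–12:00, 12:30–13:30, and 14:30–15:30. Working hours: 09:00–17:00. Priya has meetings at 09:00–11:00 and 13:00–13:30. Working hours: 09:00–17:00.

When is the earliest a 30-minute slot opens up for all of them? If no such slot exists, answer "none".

12:00

Lars free within 09:00–17:00: 09:00–10:00, 12:00–12:30, 13:30–14:30, 15:30–17:00.
Priya free within 09:00–17:00: 11:00–13:00, 13:30–17:00.
Farrukh ∩ Bob: 10:00–10:30, 11:30–12:30, 13:00–13:30, 15:00–17:00.
Farrukh ∩ Bob ∩ Liang: 10:00–10:30, 12:00–12:30, 13:00–13:30, 15:00–16:00.
Farrukh ∩ Bob ∩ Liang ∩ Kira: 12:00–12:30, 15:00–16:00.
Farrukh ∩ Bob ∩ Liang ∩ Kira ∩ Lars: 12:00–12:30, 15:30–16:00.
Farrukh ∩ Bob ∩ Liang ∩ Kira ∩ Lars ∩ Priya: 12:00–12:30, 15:30–16:00.
Windows ≥ 30 min: 12:00–12:30, 15:30–16:00.
Earliest such window starts at 12:00.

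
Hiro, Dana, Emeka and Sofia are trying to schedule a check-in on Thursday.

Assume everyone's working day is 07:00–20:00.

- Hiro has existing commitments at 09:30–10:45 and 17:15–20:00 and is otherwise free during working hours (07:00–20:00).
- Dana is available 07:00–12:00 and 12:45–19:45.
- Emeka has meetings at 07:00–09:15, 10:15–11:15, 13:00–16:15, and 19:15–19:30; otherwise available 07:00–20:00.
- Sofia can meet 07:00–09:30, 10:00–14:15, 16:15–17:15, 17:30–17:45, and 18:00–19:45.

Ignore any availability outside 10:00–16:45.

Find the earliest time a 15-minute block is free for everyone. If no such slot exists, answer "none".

11:15

Hiro free within 07:00–20:00: 07:00–09:30, 10:45–17:15.
Emeka free within 07:00–20:00: 09:15–10:15, 11:15–13:00, 16:15–19:15, 19:30–20:00.
Hiro ∩ Dana: 07:00–09:30, 10:45–12:00, 12:45–17:15.
Hiro ∩ Dana ∩ Emeka: 09:15–09:30, 11:15–12:00, 12:45–13:00, 16:15–17:15.
Hiro ∩ Dana ∩ Emeka ∩ Sofia: 09:15–09:30, 11:15–12:00, 12:45–13:00, 16:15–17:15.
Restricted to 10:00–16:45: 11:15–12:00, 12:45–13:00, 16:15–16:45.
Windows ≥ 15 min: 11:15–12:00, 12:45–13:00, 16:15–16:45.
Earliest such window starts at 11:15.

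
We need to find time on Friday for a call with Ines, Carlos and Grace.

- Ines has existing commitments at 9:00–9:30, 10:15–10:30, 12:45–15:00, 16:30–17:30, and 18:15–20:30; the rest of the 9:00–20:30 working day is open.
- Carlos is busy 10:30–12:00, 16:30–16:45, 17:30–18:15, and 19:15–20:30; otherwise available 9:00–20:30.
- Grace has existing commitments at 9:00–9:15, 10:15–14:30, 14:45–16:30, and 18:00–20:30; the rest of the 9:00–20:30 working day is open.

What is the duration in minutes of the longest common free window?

Ines free within 09:00–20:30: 09:30–10:15, 10:30–12:45, 15:00–16:30, 17:30–18:15.
Carlos free within 09:00–20:30: 09:00–10:30, 12:00–16:30, 16:45–17:30, 18:15–19:15.
Grace free within 09:00–20:30: 09:15–10:15, 14:30–14:45, 16:30–18:00.
Ines ∩ Carlos: 09:30–10:15, 12:00–12:45, 15:00–16:30.
Ines ∩ Carlos ∩ Grace: 09:30–10:15.
Single common window of 45 minutes.

45 minutes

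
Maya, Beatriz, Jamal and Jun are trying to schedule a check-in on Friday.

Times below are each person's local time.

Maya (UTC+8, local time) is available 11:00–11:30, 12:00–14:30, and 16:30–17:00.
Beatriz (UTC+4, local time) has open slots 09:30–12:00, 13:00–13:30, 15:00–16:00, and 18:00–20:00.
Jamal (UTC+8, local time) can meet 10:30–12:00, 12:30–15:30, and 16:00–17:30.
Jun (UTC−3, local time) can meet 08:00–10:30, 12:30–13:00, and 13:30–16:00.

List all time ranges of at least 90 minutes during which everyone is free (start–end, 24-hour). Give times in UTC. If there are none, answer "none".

none

Maya → UTC: 03:00–03:30, 04:00–06:30, 08:30–09:00.
Beatriz → UTC: 05:30–08:00, 09:00–09:30, 11:00–12:00, 14:00–16:00.
Jamal → UTC: 02:30–04:00, 04:30–07:30, 08:00–09:30.
Jun → UTC: 11:00–13:30, 15:30–16:00, 16:30–19:00.
Maya ∩ Beatriz: 05:30–06:30.
Maya ∩ Beatriz ∩ Jamal: 05:30–06:30.
Maya ∩ Beatriz ∩ Jamal ∩ Jun: (none).
Windows ≥ 90 min: (none).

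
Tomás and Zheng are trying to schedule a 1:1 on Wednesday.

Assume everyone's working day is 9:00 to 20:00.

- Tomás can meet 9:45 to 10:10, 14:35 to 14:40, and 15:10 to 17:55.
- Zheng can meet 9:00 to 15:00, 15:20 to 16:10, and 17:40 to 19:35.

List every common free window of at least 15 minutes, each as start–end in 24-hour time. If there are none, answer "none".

09:45–10:10, 15:20–16:10, 17:40–17:55

Tomás ∩ Zheng: 09:45–10:10, 14:35–14:40, 15:20–16:10, 17:40–17:55.
Windows ≥ 15 min: 09:45–10:10, 15:20–16:10, 17:40–17:55.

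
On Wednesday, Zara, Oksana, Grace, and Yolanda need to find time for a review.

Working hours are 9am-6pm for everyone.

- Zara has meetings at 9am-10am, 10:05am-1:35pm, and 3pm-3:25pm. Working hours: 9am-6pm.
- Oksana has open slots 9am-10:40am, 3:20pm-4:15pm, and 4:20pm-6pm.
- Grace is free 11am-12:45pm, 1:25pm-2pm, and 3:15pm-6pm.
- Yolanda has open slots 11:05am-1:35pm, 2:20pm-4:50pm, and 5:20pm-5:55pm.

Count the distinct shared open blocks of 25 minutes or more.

Zara free within 09:00–18:00: 10:00–10:05, 13:35–15:00, 15:25–18:00.
Zara ∩ Oksana: 10:00–10:05, 15:25–16:15, 16:20–18:00.
Zara ∩ Oksana ∩ Grace: 15:25–16:15, 16:20–18:00.
Zara ∩ Oksana ∩ Grace ∩ Yolanda: 15:25–16:15, 16:20–16:50, 17:20–17:55.
Windows ≥ 25 min: 15:25–16:15, 16:20–16:50, 17:20–17:55.
That's 3 windows.

3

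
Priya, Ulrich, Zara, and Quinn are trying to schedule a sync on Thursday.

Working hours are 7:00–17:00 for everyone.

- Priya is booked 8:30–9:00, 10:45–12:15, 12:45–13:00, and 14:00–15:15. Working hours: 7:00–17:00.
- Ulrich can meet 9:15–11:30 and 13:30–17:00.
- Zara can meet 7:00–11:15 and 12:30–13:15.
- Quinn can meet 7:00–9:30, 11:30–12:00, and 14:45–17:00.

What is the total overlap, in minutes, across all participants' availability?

Priya free within 07:00–17:00: 07:00–08:30, 09:00–10:45, 12:15–12:45, 13:00–14:00, 15:15–17:00.
Priya ∩ Ulrich: 09:15–10:45, 13:30–14:00, 15:15–17:00.
Priya ∩ Ulrich ∩ Zara: 09:15–10:45.
Priya ∩ Ulrich ∩ Zara ∩ Quinn: 09:15–09:30.
Total common minutes: 15.

15 minutes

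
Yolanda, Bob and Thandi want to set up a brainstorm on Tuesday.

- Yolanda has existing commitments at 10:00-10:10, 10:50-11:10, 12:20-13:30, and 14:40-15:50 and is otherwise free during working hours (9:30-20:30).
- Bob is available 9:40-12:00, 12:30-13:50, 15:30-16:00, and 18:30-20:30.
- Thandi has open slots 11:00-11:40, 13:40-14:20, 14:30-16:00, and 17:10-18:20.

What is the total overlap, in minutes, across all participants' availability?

50 minutes

Yolanda free within 09:30–20:30: 09:30–10:00, 10:10–10:50, 11:10–12:20, 13:30–14:40, 15:50–20:30.
Yolanda ∩ Bob: 09:40–10:00, 10:10–10:50, 11:10–12:00, 13:30–13:50, 15:50–16:00, 18:30–20:30.
Yolanda ∩ Bob ∩ Thandi: 11:10–11:40, 13:40–13:50, 15:50–16:00.
Total common minutes: 30 + 10 + 10 = 50.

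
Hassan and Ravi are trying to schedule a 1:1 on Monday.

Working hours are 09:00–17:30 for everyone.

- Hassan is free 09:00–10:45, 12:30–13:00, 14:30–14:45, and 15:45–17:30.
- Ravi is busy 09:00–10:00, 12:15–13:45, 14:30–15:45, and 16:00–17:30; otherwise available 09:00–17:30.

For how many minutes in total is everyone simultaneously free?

Ravi free within 09:00–17:30: 10:00–12:15, 13:45–14:30, 15:45–16:00.
Hassan ∩ Ravi: 10:00–10:45, 15:45–16:00.
Total common minutes: 45 + 15 = 60.

60 minutes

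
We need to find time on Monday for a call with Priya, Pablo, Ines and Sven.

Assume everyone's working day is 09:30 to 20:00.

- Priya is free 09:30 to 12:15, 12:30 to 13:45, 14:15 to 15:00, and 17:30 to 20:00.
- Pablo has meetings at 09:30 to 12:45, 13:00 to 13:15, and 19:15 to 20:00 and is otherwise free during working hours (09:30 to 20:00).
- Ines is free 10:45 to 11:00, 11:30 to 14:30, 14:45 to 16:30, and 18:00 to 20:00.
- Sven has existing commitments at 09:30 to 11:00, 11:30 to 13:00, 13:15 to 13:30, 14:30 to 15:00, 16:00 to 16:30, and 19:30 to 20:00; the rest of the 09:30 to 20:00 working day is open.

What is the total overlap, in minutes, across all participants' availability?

Pablo free within 09:30–20:00: 12:45–13:00, 13:15–19:15.
Sven free within 09:30–20:00: 11:00–11:30, 13:00–13:15, 13:30–14:30, 15:00–16:00, 16:30–19:30.
Priya ∩ Pablo: 12:45–13:00, 13:15–13:45, 14:15–15:00, 17:30–19:15.
Priya ∩ Pablo ∩ Ines: 12:45–13:00, 13:15–13:45, 14:15–14:30, 14:45–15:00, 18:00–19:15.
Priya ∩ Pablo ∩ Ines ∩ Sven: 13:30–13:45, 14:15–14:30, 18:00–19:15.
Total common minutes: 15 + 15 + 75 = 105.

105 minutes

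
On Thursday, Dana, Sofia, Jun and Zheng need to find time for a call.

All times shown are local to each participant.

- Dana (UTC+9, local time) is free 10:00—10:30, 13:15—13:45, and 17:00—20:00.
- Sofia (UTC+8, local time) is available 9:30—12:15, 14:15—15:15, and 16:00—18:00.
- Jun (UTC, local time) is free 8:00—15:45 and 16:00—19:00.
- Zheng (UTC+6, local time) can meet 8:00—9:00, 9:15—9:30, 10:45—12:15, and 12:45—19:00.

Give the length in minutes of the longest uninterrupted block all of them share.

120 minutes

Dana → UTC: 01:00–01:30, 04:15–04:45, 08:00–11:00.
Sofia → UTC: 01:30–04:15, 06:15–07:15, 08:00–10:00.
Jun → UTC: 08:00–15:45, 16:00–19:00.
Zheng → UTC: 02:00–03:00, 03:15–03:30, 04:45–06:15, 06:45–13:00.
Dana ∩ Sofia: 08:00–10:00.
Dana ∩ Sofia ∩ Jun: 08:00–10:00.
Dana ∩ Sofia ∩ Jun ∩ Zheng: 08:00–10:00.
Single common window of 120 minutes.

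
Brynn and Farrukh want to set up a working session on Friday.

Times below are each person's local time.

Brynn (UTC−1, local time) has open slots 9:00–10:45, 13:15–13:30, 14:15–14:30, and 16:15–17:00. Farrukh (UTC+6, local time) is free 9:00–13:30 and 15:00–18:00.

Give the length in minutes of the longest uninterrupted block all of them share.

Brynn → UTC: 10:00–11:45, 14:15–14:30, 15:15–15:30, 17:15–18:00.
Farrukh → UTC: 03:00–07:30, 09:00–12:00.
Brynn ∩ Farrukh: 10:00–11:45.
Single common window of 105 minutes.

105 minutes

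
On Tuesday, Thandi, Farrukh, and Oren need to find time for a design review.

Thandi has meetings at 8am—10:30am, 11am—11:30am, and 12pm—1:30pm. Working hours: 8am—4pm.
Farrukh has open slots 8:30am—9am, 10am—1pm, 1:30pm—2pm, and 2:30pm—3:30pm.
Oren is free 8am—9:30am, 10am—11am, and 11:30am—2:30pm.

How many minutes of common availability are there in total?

Thandi free within 08:00–16:00: 10:30–11:00, 11:30–12:00, 13:30–16:00.
Thandi ∩ Farrukh: 10:30–11:00, 11:30–12:00, 13:30–14:00, 14:30–15:30.
Thandi ∩ Farrukh ∩ Oren: 10:30–11:00, 11:30–12:00, 13:30–14:00.
Total common minutes: 30 + 30 + 30 = 90.

90 minutes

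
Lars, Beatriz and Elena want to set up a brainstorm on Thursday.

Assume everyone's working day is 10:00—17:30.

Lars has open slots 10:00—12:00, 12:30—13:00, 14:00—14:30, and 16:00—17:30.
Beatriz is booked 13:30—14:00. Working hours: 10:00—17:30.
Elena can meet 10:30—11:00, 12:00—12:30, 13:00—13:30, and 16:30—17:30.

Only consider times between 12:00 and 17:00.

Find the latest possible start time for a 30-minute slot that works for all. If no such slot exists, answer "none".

16:30

Beatriz free within 10:00–17:30: 10:00–13:30, 14:00–17:30.
Lars ∩ Beatriz: 10:00–12:00, 12:30–13:00, 14:00–14:30, 16:00–17:30.
Lars ∩ Beatriz ∩ Elena: 10:30–11:00, 16:30–17:30.
Restricted to 12:00–17:00: 16:30–17:00.
Windows ≥ 30 min: 16:30–17:00.
Latest start in the last window 16:30–17:00 is 17:00 − 30 min = 16:30.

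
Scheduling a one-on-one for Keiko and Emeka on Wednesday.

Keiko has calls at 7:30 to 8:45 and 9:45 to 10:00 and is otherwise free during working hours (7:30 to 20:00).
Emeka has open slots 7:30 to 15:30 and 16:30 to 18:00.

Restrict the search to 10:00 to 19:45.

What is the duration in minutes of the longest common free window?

330 minutes

Keiko free within 07:30–20:00: 08:45–09:45, 10:00–20:00.
Keiko ∩ Emeka: 08:45–09:45, 10:00–15:30, 16:30–18:00.
Restricted to 10:00–19:45: 10:00–15:30, 16:30–18:00.
Common window lengths: 330, 90 min; longest is 330.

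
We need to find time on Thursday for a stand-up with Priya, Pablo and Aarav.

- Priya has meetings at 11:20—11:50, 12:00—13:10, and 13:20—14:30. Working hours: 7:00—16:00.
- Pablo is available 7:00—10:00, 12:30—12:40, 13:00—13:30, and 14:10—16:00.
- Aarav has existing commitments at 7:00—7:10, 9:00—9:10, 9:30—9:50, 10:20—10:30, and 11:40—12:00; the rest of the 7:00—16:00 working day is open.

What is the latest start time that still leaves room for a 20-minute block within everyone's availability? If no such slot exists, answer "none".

15:40

Priya free within 07:00–16:00: 07:00–11:20, 11:50–12:00, 13:10–13:20, 14:30–16:00.
Aarav free within 07:00–16:00: 07:10–09:00, 09:10–09:30, 09:50–10:20, 10:30–11:40, 12:00–16:00.
Priya ∩ Pablo: 07:00–10:00, 13:10–13:20, 14:30–16:00.
Priya ∩ Pablo ∩ Aarav: 07:10–09:00, 09:10–09:30, 09:50–10:00, 13:10–13:20, 14:30–16:00.
Windows ≥ 20 min: 07:10–09:00, 09:10–09:30, 14:30–16:00.
Latest start in the last window 14:30–16:00 is 16:00 − 20 min = 15:40.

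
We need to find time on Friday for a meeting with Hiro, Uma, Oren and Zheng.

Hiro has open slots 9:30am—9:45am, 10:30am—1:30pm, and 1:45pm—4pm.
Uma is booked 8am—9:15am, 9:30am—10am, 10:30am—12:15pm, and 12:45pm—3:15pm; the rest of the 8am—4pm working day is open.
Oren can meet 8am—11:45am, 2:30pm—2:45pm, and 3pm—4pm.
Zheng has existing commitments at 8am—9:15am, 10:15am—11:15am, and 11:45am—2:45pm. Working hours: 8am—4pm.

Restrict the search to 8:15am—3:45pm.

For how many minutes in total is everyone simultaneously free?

Uma free within 08:00–16:00: 09:15–09:30, 10:00–10:30, 12:15–12:45, 15:15–16:00.
Zheng free within 08:00–16:00: 09:15–10:15, 11:15–11:45, 14:45–16:00.
Hiro ∩ Uma: 12:15–12:45, 15:15–16:00.
Hiro ∩ Uma ∩ Oren: 15:15–16:00.
Hiro ∩ Uma ∩ Oren ∩ Zheng: 15:15–16:00.
Restricted to 08:15–15:45: 15:15–15:45.
Total common minutes: 30.

30 minutes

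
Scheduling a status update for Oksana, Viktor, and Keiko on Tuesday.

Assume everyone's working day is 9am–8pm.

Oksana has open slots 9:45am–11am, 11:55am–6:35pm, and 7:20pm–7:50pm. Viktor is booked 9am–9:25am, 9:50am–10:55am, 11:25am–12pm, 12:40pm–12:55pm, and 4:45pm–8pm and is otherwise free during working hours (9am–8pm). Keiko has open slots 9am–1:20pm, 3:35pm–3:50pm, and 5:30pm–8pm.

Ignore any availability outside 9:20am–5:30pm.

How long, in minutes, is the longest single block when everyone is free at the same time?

Viktor free within 09:00–20:00: 09:25–09:50, 10:55–11:25, 12:00–12:40, 12:55–16:45.
Oksana ∩ Viktor: 09:45–09:50, 10:55–11:00, 12:00–12:40, 12:55–16:45.
Oksana ∩ Viktor ∩ Keiko: 09:45–09:50, 10:55–11:00, 12:00–12:40, 12:55–13:20, 15:35–15:50.
Restricted to 09:20–17:30: 09:45–09:50, 10:55–11:00, 12:00–12:40, 12:55–13:20, 15:35–15:50.
Common window lengths: 5, 5, 40, 25, 15 min; longest is 40.

40 minutes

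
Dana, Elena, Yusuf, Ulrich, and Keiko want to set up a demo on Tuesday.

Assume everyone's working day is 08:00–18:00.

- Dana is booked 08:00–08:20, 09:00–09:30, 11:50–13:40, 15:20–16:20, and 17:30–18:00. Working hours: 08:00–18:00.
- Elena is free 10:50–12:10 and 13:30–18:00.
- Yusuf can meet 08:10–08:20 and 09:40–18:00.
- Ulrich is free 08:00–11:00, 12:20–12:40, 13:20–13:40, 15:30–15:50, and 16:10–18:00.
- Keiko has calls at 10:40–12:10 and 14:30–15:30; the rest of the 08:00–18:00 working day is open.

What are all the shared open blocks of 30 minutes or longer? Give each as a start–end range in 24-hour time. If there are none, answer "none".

Dana free within 08:00–18:00: 08:20–09:00, 09:30–11:50, 13:40–15:20, 16:20–17:30.
Keiko free within 08:00–18:00: 08:00–10:40, 12:10–14:30, 15:30–18:00.
Dana ∩ Elena: 10:50–11:50, 13:40–15:20, 16:20–17:30.
Dana ∩ Elena ∩ Yusuf: 10:50–11:50, 13:40–15:20, 16:20–17:30.
Dana ∩ Elena ∩ Yusuf ∩ Ulrich: 10:50–11:00, 16:20–17:30.
Dana ∩ Elena ∩ Yusuf ∩ Ulrich ∩ Keiko: 16:20–17:30.
Windows ≥ 30 min: 16:20–17:30.

16:20–17:30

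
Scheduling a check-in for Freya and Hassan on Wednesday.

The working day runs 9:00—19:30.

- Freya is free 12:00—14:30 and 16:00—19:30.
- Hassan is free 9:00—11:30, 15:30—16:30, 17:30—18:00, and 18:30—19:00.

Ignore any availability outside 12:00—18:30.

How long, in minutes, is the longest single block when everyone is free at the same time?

Freya ∩ Hassan: 16:00–16:30, 17:30–18:00, 18:30–19:00.
Restricted to 12:00–18:30: 16:00–16:30, 17:30–18:00.
Common window lengths: 30, 30 min; longest is 30.

30 minutes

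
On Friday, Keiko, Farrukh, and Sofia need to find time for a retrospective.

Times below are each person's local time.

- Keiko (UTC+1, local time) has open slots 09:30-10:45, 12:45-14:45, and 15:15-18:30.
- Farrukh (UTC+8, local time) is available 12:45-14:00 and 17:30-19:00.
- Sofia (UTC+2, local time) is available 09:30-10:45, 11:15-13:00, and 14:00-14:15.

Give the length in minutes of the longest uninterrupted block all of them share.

Keiko → UTC: 08:30–09:45, 11:45–13:45, 14:15–17:30.
Farrukh → UTC: 04:45–06:00, 09:30–11:00.
Sofia → UTC: 07:30–08:45, 09:15–11:00, 12:00–12:15.
Keiko ∩ Farrukh: 09:30–09:45.
Keiko ∩ Farrukh ∩ Sofia: 09:30–09:45.
Single common window of 15 minutes.

15 minutes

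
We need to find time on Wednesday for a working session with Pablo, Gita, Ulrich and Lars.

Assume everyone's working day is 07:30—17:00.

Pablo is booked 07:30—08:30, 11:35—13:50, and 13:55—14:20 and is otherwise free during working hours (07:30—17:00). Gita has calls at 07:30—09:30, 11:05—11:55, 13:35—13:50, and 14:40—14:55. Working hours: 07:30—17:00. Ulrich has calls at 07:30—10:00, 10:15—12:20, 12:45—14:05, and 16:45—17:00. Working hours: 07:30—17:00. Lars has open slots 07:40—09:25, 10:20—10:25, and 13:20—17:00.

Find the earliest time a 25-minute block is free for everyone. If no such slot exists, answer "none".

Pablo free within 07:30–17:00: 08:30–11:35, 13:50–13:55, 14:20–17:00.
Gita free within 07:30–17:00: 09:30–11:05, 11:55–13:35, 13:50–14:40, 14:55–17:00.
Ulrich free within 07:30–17:00: 10:00–10:15, 12:20–12:45, 14:05–16:45.
Pablo ∩ Gita: 09:30–11:05, 13:50–13:55, 14:20–14:40, 14:55–17:00.
Pablo ∩ Gita ∩ Ulrich: 10:00–10:15, 14:20–14:40, 14:55–16:45.
Pablo ∩ Gita ∩ Ulrich ∩ Lars: 14:20–14:40, 14:55–16:45.
Windows ≥ 25 min: 14:55–16:45.
Earliest such window starts at 14:55.

14:55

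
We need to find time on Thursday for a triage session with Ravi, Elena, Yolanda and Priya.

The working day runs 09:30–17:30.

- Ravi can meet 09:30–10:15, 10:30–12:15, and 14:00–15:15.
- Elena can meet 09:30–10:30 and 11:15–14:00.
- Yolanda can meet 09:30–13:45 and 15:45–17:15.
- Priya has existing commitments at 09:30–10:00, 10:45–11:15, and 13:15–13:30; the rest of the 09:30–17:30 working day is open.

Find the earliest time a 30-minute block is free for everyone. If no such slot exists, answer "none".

11:15

Priya free within 09:30–17:30: 10:00–10:45, 11:15–13:15, 13:30–17:30.
Ravi ∩ Elena: 09:30–10:15, 11:15–12:15.
Ravi ∩ Elena ∩ Yolanda: 09:30–10:15, 11:15–12:15.
Ravi ∩ Elena ∩ Yolanda ∩ Priya: 10:00–10:15, 11:15–12:15.
Windows ≥ 30 min: 11:15–12:15.
Earliest such window starts at 11:15.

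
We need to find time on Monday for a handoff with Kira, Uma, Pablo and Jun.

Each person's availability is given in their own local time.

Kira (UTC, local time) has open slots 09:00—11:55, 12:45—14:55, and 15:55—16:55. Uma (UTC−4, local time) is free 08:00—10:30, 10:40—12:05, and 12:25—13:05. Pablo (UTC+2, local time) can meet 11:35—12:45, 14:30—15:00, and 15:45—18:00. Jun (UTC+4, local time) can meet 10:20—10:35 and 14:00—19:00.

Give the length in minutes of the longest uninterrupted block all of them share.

45 minutes

Kira → UTC: 09:00–11:55, 12:45–14:55, 15:55–16:55.
Uma → UTC: 12:00–14:30, 14:40–16:05, 16:25–17:05.
Pablo → UTC: 09:35–10:45, 12:30–13:00, 13:45–16:00.
Jun → UTC: 06:20–06:35, 10:00–15:00.
Kira ∩ Uma: 12:45–14:30, 14:40–14:55, 15:55–16:05, 16:25–16:55.
Kira ∩ Uma ∩ Pablo: 12:45–13:00, 13:45–14:30, 14:40–14:55, 15:55–16:00.
Kira ∩ Uma ∩ Pablo ∩ Jun: 12:45–13:00, 13:45–14:30, 14:40–14:55.
Common window lengths: 15, 45, 15 min; longest is 45.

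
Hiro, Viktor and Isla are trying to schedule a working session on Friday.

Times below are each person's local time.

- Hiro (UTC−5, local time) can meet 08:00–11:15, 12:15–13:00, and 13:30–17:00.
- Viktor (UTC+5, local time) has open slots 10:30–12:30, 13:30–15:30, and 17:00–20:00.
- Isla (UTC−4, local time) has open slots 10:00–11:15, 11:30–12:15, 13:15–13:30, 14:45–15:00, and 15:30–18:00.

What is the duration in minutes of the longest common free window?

Hiro → UTC: 13:00–16:15, 17:15–18:00, 18:30–22:00.
Viktor → UTC: 05:30–07:30, 08:30–10:30, 12:00–15:00.
Isla → UTC: 14:00–15:15, 15:30–16:15, 17:15–17:30, 18:45–19:00, 19:30–22:00.
Hiro ∩ Viktor: 13:00–15:00.
Hiro ∩ Viktor ∩ Isla: 14:00–15:00.
Single common window of 60 minutes.

60 minutes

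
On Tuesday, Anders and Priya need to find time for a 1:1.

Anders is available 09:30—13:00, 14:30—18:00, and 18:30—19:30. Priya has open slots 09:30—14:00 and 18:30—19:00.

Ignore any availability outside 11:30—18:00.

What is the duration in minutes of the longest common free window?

90 minutes

Anders ∩ Priya: 09:30–13:00, 18:30–19:00.
Restricted to 11:30–18:00: 11:30–13:00.
Single common window of 90 minutes.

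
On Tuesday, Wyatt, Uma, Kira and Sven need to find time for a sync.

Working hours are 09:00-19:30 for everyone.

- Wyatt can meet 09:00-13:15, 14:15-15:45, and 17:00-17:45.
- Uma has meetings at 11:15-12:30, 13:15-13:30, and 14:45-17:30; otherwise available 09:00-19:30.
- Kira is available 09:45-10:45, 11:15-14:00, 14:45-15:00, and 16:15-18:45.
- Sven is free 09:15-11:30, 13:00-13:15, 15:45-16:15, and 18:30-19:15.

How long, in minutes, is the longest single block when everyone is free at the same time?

60 minutes

Uma free within 09:00–19:30: 09:00–11:15, 12:30–13:15, 13:30–14:45, 17:30–19:30.
Wyatt ∩ Uma: 09:00–11:15, 12:30–13:15, 14:15–14:45, 17:30–17:45.
Wyatt ∩ Uma ∩ Kira: 09:45–10:45, 12:30–13:15, 17:30–17:45.
Wyatt ∩ Uma ∩ Kira ∩ Sven: 09:45–10:45, 13:00–13:15.
Common window lengths: 60, 15 min; longest is 60.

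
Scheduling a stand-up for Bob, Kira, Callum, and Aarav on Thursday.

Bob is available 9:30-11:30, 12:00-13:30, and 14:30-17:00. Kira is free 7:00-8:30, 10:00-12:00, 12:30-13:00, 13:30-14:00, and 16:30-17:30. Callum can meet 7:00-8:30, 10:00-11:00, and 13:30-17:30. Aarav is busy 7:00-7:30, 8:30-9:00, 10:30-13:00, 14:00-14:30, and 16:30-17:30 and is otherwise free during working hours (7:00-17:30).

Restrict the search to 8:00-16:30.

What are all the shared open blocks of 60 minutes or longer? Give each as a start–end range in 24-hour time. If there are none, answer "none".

none

Aarav free within 07:00–17:30: 07:30–08:30, 09:00–10:30, 13:00–14:00, 14:30–16:30.
Bob ∩ Kira: 10:00–11:30, 12:30–13:00, 16:30–17:00.
Bob ∩ Kira ∩ Callum: 10:00–11:00, 16:30–17:00.
Bob ∩ Kira ∩ Callum ∩ Aarav: 10:00–10:30.
Restricted to 08:00–16:30: 10:00–10:30.
Windows ≥ 60 min: (none).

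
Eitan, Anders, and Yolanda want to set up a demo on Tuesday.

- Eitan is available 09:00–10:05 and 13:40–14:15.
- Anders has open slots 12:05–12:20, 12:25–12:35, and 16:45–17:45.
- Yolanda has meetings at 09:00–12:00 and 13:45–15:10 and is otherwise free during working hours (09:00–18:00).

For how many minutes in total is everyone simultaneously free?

Yolanda free within 09:00–18:00: 12:00–13:45, 15:10–18:00.
Eitan ∩ Anders: (none).
Eitan ∩ Anders ∩ Yolanda: (none).
Total common minutes: 0.

0 minutes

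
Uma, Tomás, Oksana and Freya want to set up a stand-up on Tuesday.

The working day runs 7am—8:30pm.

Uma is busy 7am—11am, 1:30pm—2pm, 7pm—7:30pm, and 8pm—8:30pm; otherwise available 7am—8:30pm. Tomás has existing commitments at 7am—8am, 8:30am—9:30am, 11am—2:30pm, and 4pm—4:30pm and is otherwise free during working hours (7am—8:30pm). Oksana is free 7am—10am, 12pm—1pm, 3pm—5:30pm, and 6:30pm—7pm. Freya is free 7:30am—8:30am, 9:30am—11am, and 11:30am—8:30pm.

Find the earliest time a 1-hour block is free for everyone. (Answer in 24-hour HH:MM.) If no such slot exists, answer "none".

Uma free within 07:00–20:30: 11:00–13:30, 14:00–19:00, 19:30–20:00.
Tomás free within 07:00–20:30: 08:00–08:30, 09:30–11:00, 14:30–16:00, 16:30–20:30.
Uma ∩ Tomás: 14:30–16:00, 16:30–19:00, 19:30–20:00.
Uma ∩ Tomás ∩ Oksana: 15:00–16:00, 16:30–17:30, 18:30–19:00.
Uma ∩ Tomás ∩ Oksana ∩ Freya: 15:00–16:00, 16:30–17:30, 18:30–19:00.
Windows ≥ 60 min: 15:00–16:00, 16:30–17:30.
Earliest such window starts at 15:00.

15:00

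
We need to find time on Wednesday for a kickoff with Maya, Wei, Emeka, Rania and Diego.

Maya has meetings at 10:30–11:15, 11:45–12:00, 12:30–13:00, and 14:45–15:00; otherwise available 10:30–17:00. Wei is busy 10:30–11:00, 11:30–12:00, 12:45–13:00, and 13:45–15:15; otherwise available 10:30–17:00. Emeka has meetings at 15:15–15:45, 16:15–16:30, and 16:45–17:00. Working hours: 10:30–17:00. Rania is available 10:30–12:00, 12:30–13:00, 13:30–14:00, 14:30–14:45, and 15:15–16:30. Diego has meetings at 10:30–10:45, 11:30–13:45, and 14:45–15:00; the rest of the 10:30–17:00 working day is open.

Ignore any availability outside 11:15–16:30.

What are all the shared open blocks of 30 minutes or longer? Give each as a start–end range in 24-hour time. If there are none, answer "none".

Maya free within 10:30–17:00: 11:15–11:45, 12:00–12:30, 13:00–14:45, 15:00–17:00.
Wei free within 10:30–17:00: 11:00–11:30, 12:00–12:45, 13:00–13:45, 15:15–17:00.
Emeka free within 10:30–17:00: 10:30–15:15, 15:45–16:15, 16:30–16:45.
Diego free within 10:30–17:00: 10:45–11:30, 13:45–14:45, 15:00–17:00.
Maya ∩ Wei: 11:15–11:30, 12:00–12:30, 13:00–13:45, 15:15–17:00.
Maya ∩ Wei ∩ Emeka: 11:15–11:30, 12:00–12:30, 13:00–13:45, 15:45–16:15, 16:30–16:45.
Maya ∩ Wei ∩ Emeka ∩ Rania: 11:15–11:30, 13:30–13:45, 15:45–16:15.
Maya ∩ Wei ∩ Emeka ∩ Rania ∩ Diego: 11:15–11:30, 15:45–16:15.
Restricted to 11:15–16:30: 11:15–11:30, 15:45–16:15.
Windows ≥ 30 min: 15:45–16:15.

15:45–16:15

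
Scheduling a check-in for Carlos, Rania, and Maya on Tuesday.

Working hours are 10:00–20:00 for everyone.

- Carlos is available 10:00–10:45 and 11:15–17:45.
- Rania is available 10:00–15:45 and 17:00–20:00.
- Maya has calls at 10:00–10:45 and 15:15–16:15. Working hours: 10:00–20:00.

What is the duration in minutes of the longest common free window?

240 minutes

Maya free within 10:00–20:00: 10:45–15:15, 16:15–20:00.
Carlos ∩ Rania: 10:00–10:45, 11:15–15:45, 17:00–17:45.
Carlos ∩ Rania ∩ Maya: 11:15–15:15, 17:00–17:45.
Common window lengths: 240, 45 min; longest is 240.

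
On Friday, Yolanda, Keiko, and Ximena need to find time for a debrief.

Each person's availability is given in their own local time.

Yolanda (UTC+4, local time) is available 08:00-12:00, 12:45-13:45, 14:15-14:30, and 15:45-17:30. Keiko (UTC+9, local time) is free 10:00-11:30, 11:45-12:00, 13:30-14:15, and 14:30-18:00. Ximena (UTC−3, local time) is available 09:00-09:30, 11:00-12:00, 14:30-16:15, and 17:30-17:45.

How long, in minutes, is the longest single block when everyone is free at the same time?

Yolanda → UTC: 04:00–08:00, 08:45–09:45, 10:15–10:30, 11:45–13:30.
Keiko → UTC: 01:00–02:30, 02:45–03:00, 04:30–05:15, 05:30–09:00.
Ximena → UTC: 12:00–12:30, 14:00–15:00, 17:30–19:15, 20:30–20:45.
Yolanda ∩ Keiko: 04:30–05:15, 05:30–08:00, 08:45–09:00.
Yolanda ∩ Keiko ∩ Ximena: (none).
No common window.

0 minutes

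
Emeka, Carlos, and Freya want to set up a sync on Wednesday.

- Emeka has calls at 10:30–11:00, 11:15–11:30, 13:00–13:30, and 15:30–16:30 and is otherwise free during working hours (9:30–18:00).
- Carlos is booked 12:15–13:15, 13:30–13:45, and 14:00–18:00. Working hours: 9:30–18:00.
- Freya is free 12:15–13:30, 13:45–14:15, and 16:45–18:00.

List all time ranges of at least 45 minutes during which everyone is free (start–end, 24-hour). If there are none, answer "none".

Emeka free within 09:30–18:00: 09:30–10:30, 11:00–11:15, 11:30–13:00, 13:30–15:30, 16:30–18:00.
Carlos free within 09:30–18:00: 09:30–12:15, 13:15–13:30, 13:45–14:00.
Emeka ∩ Carlos: 09:30–10:30, 11:00–11:15, 11:30–12:15, 13:45–14:00.
Emeka ∩ Carlos ∩ Freya: 13:45–14:00.
Windows ≥ 45 min: (none).

none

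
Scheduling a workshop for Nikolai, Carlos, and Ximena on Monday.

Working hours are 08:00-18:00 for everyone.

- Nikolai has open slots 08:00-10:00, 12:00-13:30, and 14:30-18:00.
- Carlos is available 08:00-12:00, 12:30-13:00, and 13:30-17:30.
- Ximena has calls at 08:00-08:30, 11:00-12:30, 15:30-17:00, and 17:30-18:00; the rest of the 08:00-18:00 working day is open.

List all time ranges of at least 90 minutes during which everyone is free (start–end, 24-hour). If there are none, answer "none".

08:30–10:00

Ximena free within 08:00–18:00: 08:30–11:00, 12:30–15:30, 17:00–17:30.
Nikolai ∩ Carlos: 08:00–10:00, 12:30–13:00, 14:30–17:30.
Nikolai ∩ Carlos ∩ Ximena: 08:30–10:00, 12:30–13:00, 14:30–15:30, 17:00–17:30.
Windows ≥ 90 min: 08:30–10:00.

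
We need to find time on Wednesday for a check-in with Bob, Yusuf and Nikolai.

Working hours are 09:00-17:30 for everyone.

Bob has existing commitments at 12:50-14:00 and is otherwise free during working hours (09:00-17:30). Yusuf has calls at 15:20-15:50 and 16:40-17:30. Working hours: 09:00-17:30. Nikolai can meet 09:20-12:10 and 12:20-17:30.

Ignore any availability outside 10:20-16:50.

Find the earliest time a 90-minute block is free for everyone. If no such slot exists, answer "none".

Bob free within 09:00–17:30: 09:00–12:50, 14:00–17:30.
Yusuf free within 09:00–17:30: 09:00–15:20, 15:50–16:40.
Bob ∩ Yusuf: 09:00–12:50, 14:00–15:20, 15:50–16:40.
Bob ∩ Yusuf ∩ Nikolai: 09:20–12:10, 12:20–12:50, 14:00–15:20, 15:50–16:40.
Restricted to 10:20–16:50: 10:20–12:10, 12:20–12:50, 14:00–15:20, 15:50–16:40.
Windows ≥ 90 min: 10:20–12:10.
Earliest such window starts at 10:20.

10:20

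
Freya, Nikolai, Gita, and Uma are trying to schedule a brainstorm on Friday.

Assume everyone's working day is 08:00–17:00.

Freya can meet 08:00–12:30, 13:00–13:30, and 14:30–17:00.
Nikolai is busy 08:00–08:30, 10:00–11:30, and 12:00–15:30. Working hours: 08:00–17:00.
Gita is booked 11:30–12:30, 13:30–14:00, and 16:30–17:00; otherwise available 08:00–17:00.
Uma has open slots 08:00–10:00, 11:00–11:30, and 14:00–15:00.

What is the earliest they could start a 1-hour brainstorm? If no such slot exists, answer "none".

Nikolai free within 08:00–17:00: 08:30–10:00, 11:30–12:00, 15:30–17:00.
Gita free within 08:00–17:00: 08:00–11:30, 12:30–13:30, 14:00–16:30.
Freya ∩ Nikolai: 08:30–10:00, 11:30–12:00, 15:30–17:00.
Freya ∩ Nikolai ∩ Gita: 08:30–10:00, 15:30–16:30.
Freya ∩ Nikolai ∩ Gita ∩ Uma: 08:30–10:00.
Windows ≥ 60 min: 08:30–10:00.
Earliest such window starts at 08:30.

08:30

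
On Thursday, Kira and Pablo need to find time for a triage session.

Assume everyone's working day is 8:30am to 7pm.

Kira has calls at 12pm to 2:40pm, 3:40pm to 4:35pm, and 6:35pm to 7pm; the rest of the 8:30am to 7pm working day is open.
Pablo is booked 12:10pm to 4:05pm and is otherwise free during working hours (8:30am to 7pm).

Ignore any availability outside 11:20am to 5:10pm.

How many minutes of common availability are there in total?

Kira free within 08:30–19:00: 08:30–12:00, 14:40–15:40, 16:35–18:35.
Pablo free within 08:30–19:00: 08:30–12:10, 16:05–19:00.
Kira ∩ Pablo: 08:30–12:00, 16:35–18:35.
Restricted to 11:20–17:10: 11:20–12:00, 16:35–17:10.
Total common minutes: 40 + 35 = 75.

75 minutes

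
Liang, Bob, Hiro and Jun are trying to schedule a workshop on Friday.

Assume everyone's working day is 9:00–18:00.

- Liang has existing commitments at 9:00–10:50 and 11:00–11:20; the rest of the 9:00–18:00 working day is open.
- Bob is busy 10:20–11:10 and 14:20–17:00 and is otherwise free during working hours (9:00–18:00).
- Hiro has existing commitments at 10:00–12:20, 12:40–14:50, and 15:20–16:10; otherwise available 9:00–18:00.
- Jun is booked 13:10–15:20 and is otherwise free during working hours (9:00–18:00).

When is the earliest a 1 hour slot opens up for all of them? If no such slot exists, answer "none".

17:00

Liang free within 09:00–18:00: 10:50–11:00, 11:20–18:00.
Bob free within 09:00–18:00: 09:00–10:20, 11:10–14:20, 17:00–18:00.
Hiro free within 09:00–18:00: 09:00–10:00, 12:20–12:40, 14:50–15:20, 16:10–18:00.
Jun free within 09:00–18:00: 09:00–13:10, 15:20–18:00.
Liang ∩ Bob: 11:20–14:20, 17:00–18:00.
Liang ∩ Bob ∩ Hiro: 12:20–12:40, 17:00–18:00.
Liang ∩ Bob ∩ Hiro ∩ Jun: 12:20–12:40, 17:00–18:00.
Windows ≥ 60 min: 17:00–18:00.
Earliest such window starts at 17:00.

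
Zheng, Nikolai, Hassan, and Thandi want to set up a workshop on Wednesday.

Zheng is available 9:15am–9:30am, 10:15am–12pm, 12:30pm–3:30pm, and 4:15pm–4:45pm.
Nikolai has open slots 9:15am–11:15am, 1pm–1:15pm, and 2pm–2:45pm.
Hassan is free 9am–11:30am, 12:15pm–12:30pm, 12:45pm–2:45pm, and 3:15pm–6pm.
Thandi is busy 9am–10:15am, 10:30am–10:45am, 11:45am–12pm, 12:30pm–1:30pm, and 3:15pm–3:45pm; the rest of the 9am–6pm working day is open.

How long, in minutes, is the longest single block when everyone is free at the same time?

45 minutes

Thandi free within 09:00–18:00: 10:15–10:30, 10:45–11:45, 12:00–12:30, 13:30–15:15, 15:45–18:00.
Zheng ∩ Nikolai: 09:15–09:30, 10:15–11:15, 13:00–13:15, 14:00–14:45.
Zheng ∩ Nikolai ∩ Hassan: 09:15–09:30, 10:15–11:15, 13:00–13:15, 14:00–14:45.
Zheng ∩ Nikolai ∩ Hassan ∩ Thandi: 10:15–10:30, 10:45–11:15, 14:00–14:45.
Common window lengths: 15, 30, 45 min; longest is 45.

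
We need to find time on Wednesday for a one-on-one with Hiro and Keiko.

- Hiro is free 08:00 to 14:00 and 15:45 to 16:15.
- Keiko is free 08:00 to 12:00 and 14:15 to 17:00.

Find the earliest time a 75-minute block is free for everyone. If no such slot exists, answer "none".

Hiro ∩ Keiko: 08:00–12:00, 15:45–16:15.
Windows ≥ 75 min: 08:00–12:00.
Earliest such window starts at 08:00.

08:00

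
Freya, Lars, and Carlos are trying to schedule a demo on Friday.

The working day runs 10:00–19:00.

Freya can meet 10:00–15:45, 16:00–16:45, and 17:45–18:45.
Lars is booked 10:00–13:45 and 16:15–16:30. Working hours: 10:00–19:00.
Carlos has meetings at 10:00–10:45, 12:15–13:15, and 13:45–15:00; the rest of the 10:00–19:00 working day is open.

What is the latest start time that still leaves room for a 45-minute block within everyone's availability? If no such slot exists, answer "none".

18:00

Lars free within 10:00–19:00: 13:45–16:15, 16:30–19:00.
Carlos free within 10:00–19:00: 10:45–12:15, 13:15–13:45, 15:00–19:00.
Freya ∩ Lars: 13:45–15:45, 16:00–16:15, 16:30–16:45, 17:45–18:45.
Freya ∩ Lars ∩ Carlos: 15:00–15:45, 16:00–16:15, 16:30–16:45, 17:45–18:45.
Windows ≥ 45 min: 15:00–15:45, 17:45–18:45.
Latest start in the last window 17:45–18:45 is 18:45 − 45 min = 18:00.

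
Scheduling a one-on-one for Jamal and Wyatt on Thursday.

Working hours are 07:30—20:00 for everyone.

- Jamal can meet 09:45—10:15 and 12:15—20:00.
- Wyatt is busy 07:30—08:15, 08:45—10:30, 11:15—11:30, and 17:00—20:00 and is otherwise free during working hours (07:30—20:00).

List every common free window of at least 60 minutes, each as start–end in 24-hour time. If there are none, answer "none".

12:15–17:00

Wyatt free within 07:30–20:00: 08:15–08:45, 10:30–11:15, 11:30–17:00.
Jamal ∩ Wyatt: 12:15–17:00.
Windows ≥ 60 min: 12:15–17:00.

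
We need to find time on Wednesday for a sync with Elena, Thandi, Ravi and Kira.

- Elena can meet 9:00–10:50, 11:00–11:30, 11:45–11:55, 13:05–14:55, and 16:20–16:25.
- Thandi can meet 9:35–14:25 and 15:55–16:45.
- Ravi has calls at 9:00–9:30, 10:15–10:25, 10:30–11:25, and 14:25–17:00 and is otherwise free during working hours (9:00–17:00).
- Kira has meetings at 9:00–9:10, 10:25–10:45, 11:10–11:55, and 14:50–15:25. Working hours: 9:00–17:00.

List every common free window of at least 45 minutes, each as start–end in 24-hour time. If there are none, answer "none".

13:05–14:25

Ravi free within 09:00–17:00: 09:30–10:15, 10:25–10:30, 11:25–14:25.
Kira free within 09:00–17:00: 09:10–10:25, 10:45–11:10, 11:55–14:50, 15:25–17:00.
Elena ∩ Thandi: 09:35–10:50, 11:00–11:30, 11:45–11:55, 13:05–14:25, 16:20–16:25.
Elena ∩ Thandi ∩ Ravi: 09:35–10:15, 10:25–10:30, 11:25–11:30, 11:45–11:55, 13:05–14:25.
Elena ∩ Thandi ∩ Ravi ∩ Kira: 09:35–10:15, 13:05–14:25.
Windows ≥ 45 min: 13:05–14:25.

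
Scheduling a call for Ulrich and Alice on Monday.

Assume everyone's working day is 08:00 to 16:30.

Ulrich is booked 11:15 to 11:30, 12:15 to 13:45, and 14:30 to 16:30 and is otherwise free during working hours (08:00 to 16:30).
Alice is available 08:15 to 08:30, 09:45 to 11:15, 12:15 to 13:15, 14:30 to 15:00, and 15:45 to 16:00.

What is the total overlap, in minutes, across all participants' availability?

Ulrich free within 08:00–16:30: 08:00–11:15, 11:30–12:15, 13:45–14:30.
Ulrich ∩ Alice: 08:15–08:30, 09:45–11:15.
Total common minutes: 15 + 90 = 105.

105 minutes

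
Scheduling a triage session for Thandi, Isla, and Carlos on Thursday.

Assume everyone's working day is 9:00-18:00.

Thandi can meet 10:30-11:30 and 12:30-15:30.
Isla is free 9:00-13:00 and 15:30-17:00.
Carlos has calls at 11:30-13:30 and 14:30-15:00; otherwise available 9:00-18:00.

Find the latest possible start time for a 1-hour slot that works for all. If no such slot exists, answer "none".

Carlos free within 09:00–18:00: 09:00–11:30, 13:30–14:30, 15:00–18:00.
Thandi ∩ Isla: 10:30–11:30, 12:30–13:00.
Thandi ∩ Isla ∩ Carlos: 10:30–11:30.
Windows ≥ 60 min: 10:30–11:30.
Latest start in the last window 10:30–11:30 is 11:30 − 60 min = 10:30.

10:30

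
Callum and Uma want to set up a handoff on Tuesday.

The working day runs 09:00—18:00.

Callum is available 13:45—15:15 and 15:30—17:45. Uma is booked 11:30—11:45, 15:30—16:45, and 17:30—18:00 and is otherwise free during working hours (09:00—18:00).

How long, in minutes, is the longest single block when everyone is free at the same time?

90 minutes

Uma free within 09:00–18:00: 09:00–11:30, 11:45–15:30, 16:45–17:30.
Callum ∩ Uma: 13:45–15:15, 16:45–17:30.
Common window lengths: 90, 45 min; longest is 90.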